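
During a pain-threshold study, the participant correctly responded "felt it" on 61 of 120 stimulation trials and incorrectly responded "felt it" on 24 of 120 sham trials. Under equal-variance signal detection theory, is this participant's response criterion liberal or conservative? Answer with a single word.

z(H) = 0.021, z(FA) = -0.842
c = −½·(z(H) + z(FA)) = 0.4105
c > 0 → conservative criterion (biased toward responding “no”).

conservative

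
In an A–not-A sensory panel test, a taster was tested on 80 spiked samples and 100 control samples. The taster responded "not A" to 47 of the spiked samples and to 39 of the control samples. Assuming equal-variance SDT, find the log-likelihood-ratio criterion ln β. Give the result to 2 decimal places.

H = 47/80 = 0.5875
FA = 39/100 = 0.3900
Φ⁻¹(0.5875) = 0.221, Φ⁻¹(0.3900) = -0.279
ln β = −½·[z(H)² − z(FA)²] = −0.5 × (0.049 − 0.078) = 0.0145

ln β = 0.01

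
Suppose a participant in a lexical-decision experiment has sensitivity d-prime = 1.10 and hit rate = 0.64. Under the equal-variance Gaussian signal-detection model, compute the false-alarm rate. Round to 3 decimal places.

false-alarm rate = 0.229

z(hit rate) = z(0.64) = 0.3585
z(FA) = z(H) − d' = 0.3585 − 1.10 = -0.7415
false-alarm rate = Φ(-0.7415) = 0.2292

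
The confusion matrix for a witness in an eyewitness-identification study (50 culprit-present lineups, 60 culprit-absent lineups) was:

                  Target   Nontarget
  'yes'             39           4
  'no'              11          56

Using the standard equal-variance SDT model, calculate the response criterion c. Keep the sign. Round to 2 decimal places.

H = 39/50 = 0.7800
FA = 4/60 = 0.0667
z(0.7800) = 0.7722, z(0.0667) = -1.5008
c = −½·[z(H) + z(FA)] = −0.5 × (0.7722 + (-1.5008)) = 0.3643

c = 0.36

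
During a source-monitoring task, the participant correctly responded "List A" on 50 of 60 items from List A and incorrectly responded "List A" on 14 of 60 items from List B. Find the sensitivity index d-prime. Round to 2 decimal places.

d-prime = 1.70

H = 50/60 = 0.8333
FA = 14/60 = 0.2333
z(H) = z(0.8333) = 0.967
z(FA) = z(0.2333) = -0.728
d' = z(H) − z(FA) = 0.967 − (-0.728) = 1.695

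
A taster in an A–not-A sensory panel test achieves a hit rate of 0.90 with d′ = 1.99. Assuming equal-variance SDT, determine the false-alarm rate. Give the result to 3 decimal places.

z(hit rate) = z(0.90) = 1.2816
z(FA) = z(H) − d' = 1.2816 − 1.99 = -0.7084
false-alarm rate = Φ(-0.7084) = 0.2393

false-alarm rate = 0.239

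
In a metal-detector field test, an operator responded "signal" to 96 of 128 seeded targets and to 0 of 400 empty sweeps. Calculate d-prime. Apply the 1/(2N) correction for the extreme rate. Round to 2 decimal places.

d-prime = 3.70

The false-alarm rate is 0/400 = 0, so apply the 1/(2N) correction: FA → 1/(2·400) = 0.00125.
z(H) = z(0.75000) = 0.674
z(FA) = z(0.00125) = -3.023
d' = 0.674 − (-3.023) = 3.697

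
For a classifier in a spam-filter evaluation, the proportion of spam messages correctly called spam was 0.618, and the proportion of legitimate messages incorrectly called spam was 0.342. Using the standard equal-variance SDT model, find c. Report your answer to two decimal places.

Φ⁻¹(H) = 0.3002
Φ⁻¹(FA) = -0.4070
c = −½·[z(H) + z(FA)] = −0.5 × (0.3002 + (-0.4070)) = 0.0534

c = 0.05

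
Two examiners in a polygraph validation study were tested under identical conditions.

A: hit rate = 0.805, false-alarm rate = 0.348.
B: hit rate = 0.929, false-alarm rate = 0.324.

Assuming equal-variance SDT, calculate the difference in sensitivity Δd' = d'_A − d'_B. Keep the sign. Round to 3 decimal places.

Δd' = -0.675

A: z(0.805) = 0.8596, z(0.348) = -0.3907, d' = 1.2503
B: z(0.929) = 1.4684, z(0.324) = -0.4565, d' = 1.9249
Δd' = d'_A − d'_B = 1.2503 − 1.9249 = -0.6746
B has the higher sensitivity.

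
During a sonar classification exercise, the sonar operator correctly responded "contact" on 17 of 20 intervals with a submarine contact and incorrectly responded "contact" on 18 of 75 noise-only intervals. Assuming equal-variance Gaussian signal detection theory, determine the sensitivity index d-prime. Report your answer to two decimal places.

d-prime = 1.74

H = 17/20 = 0.8500
FA = 18/75 = 0.2400
z(H) = 1.036
z(FA) = -0.706
d' = z(H) − z(FA) = 1.036 − (-0.706) = 1.742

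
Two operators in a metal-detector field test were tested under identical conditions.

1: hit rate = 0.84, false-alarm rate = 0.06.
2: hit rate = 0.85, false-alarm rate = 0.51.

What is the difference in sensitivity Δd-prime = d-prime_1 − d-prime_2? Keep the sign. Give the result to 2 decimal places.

Δd-prime = 1.54

1: z(0.84) = 0.994, z(0.06) = -1.555, d' = 2.549
2: z(0.85) = 1.036, z(0.51) = 0.025, d' = 1.011
Δd' = d'_1 − d'_2 = 2.549 − 1.011 = 1.538
1 has the higher sensitivity.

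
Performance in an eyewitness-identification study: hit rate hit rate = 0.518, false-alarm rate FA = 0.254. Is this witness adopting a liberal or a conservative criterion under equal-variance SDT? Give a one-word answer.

z(H) = 0.045, z(FA) = -0.662
c = −½·(z(H) + z(FA)) = 0.3085
c > 0 → conservative criterion (biased toward responding “no”).

conservative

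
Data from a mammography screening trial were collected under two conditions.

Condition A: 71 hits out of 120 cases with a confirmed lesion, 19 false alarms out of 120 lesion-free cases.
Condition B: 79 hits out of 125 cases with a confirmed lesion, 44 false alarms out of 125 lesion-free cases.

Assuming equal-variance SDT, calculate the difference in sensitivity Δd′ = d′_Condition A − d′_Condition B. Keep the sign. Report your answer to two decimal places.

Condition A: z(0.5917) = 0.232, z(0.1583) = -1.001, d' = 1.233
Condition B: z(0.6320) = 0.337, z(0.3520) = -0.380, d' = 0.717
Δd' = d'_Condition A − d'_Condition B = 1.233 − 0.717 = 0.516
Condition A has the higher sensitivity.

Δd′ = 0.52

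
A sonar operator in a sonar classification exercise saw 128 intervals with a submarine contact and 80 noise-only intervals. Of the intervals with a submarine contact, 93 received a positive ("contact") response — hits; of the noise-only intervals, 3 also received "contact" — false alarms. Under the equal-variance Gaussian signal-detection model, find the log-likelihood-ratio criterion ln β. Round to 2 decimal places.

H = 93/128 = 0.7266
FA = 3/80 = 0.0375
Φ⁻¹(H) = Φ⁻¹(0.7266) = 0.603
Φ⁻¹(FA) = Φ⁻¹(0.0375) = -1.780
ln β = −½·[z(H)² − z(FA)²] = −0.5 × (0.364 − 3.168) = 1.402

ln β = 1.40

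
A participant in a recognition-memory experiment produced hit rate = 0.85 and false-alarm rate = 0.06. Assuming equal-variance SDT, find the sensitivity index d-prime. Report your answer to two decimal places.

z(H) = 1.036
z(FA) = -1.555
d' = z(H) − z(FA) = 1.036 − (-1.555) = 2.591

d-prime = 2.59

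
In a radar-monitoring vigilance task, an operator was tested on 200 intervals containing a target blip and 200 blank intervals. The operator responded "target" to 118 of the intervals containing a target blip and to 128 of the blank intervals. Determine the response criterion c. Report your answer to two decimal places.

c = -0.29

H = 118/200 = 0.5900
FA = 128/200 = 0.6400
z(H) = z(0.5900) = 0.2275
z(FA) = z(0.6400) = 0.3585
c = −½·[z(H) + z(FA)] = −0.5 × (0.2275 + 0.3585) = -0.2930
c < 0: the operator has a liberal response bias.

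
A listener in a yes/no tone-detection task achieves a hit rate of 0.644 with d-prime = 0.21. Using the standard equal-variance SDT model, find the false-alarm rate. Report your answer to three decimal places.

false-alarm rate = 0.563

z(hit rate) = z(0.644) = 0.3692
z(FA) = z(H) − d' = 0.3692 − 0.21 = 0.1592
false-alarm rate = Φ(0.1592) = 0.5632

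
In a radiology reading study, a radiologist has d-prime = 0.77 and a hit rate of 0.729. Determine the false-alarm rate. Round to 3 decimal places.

z(hit rate) = z(0.729) = 0.6098
z(FA) = z(H) − d' = 0.6098 − 0.77 = -0.1602
false-alarm rate = Φ(-0.1602) = 0.4364

false-alarm rate = 0.436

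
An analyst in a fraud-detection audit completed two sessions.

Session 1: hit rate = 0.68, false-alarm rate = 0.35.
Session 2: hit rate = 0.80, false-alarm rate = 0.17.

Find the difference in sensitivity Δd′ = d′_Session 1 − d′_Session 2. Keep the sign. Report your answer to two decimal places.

Δd′ = -0.94

Session 1: z(0.68) = 0.468, z(0.35) = -0.385, d' = 0.853
Session 2: z(0.80) = 0.842, z(0.17) = -0.954, d' = 1.796
Δd' = d'_Session 1 − d'_Session 2 = 0.853 − 1.796 = -0.943
Session 2 has the higher sensitivity.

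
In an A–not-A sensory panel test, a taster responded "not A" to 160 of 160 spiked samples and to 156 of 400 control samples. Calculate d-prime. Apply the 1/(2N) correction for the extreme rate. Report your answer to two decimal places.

d-prime = 3.01

The hit rate is 160/160 = 1, so apply the 1/(2N) correction: H → 1 − 1/(2·160) = 0.99687.
z(H) = z(0.99687) = 2.734
z(FA) = z(0.39000) = -0.279
d' = 2.734 − (-0.279) = 3.013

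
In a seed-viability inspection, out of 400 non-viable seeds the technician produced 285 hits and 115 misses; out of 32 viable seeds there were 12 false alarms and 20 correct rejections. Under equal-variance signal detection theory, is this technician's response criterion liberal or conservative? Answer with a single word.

liberal

z(H) = 0.561, z(FA) = -0.319
c = −½·(z(H) + z(FA)) = -0.121
c < 0 → liberal criterion (biased toward responding “yes”).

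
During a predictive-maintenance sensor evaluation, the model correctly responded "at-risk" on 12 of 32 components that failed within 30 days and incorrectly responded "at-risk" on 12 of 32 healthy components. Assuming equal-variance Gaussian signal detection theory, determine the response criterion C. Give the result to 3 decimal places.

C = 0.319

H = 12/32 = 0.3750
FA = 12/32 = 0.3750
z(H) = -0.3186
z(FA) = -0.3186
c = −½·[z(H) + z(FA)] = −0.5 × (-0.3186 + (-0.3186)) = 0.3186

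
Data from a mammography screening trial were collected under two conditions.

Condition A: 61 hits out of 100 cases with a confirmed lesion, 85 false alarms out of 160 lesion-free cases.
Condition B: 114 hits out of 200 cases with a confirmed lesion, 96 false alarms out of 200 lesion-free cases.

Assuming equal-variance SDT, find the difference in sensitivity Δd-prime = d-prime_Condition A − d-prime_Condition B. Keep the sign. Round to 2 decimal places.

Condition A: z(0.6100) = 0.279, z(0.5312) = 0.078, d' = 0.201
Condition B: z(0.5700) = 0.176, z(0.4800) = -0.050, d' = 0.226
Δd' = d'_Condition A − d'_Condition B = 0.201 − 0.226 = -0.025
Condition B has the higher sensitivity.

Δd-prime = -0.03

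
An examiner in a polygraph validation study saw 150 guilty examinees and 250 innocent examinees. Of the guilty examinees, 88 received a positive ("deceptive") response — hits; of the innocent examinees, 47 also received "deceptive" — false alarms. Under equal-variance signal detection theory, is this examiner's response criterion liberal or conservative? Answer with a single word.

conservative

z(H) = 0.219, z(FA) = -0.885
c = −½·(z(H) + z(FA)) = 0.333
c > 0 → conservative criterion (biased toward responding “no”).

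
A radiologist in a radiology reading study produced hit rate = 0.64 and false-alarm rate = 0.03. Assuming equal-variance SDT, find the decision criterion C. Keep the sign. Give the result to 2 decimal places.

C = 0.76

z(H) = 0.3585
z(FA) = -1.8808
c = −½·[z(H) + z(FA)] = −0.5 × (0.3585 + (-1.8808)) = 0.76115
c > 0: the radiologist has a conservative response bias.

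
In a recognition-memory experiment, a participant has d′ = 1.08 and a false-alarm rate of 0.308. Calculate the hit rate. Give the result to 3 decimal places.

hit rate = 0.719

z(false-alarm rate) = z(0.308) = -0.5015
z(H) = z(FA) + d' = -0.5015 + 1.08 = 0.5785
hit rate = Φ(0.5785) = 0.7185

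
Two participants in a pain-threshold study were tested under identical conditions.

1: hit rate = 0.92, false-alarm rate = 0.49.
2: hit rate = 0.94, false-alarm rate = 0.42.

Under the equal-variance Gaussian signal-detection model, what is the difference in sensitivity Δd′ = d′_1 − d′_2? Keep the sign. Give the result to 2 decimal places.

Δd′ = -0.33

1: z(0.92) = 1.405, z(0.49) = -0.025, d' = 1.430
2: z(0.94) = 1.555, z(0.42) = -0.202, d' = 1.757
Δd' = d'_1 − d'_2 = 1.430 − 1.757 = -0.327
2 has the higher sensitivity.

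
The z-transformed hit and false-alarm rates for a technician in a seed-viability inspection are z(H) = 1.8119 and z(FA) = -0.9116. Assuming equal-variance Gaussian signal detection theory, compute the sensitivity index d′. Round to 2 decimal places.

d' = z(H) − z(FA) = 1.8119 − (-0.9116) = 2.7235

d′ = 2.72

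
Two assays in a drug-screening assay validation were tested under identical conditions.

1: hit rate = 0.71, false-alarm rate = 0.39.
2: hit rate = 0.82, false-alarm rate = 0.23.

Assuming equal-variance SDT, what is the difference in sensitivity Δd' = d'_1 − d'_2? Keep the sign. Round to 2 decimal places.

1: z(0.71) = 0.553, z(0.39) = -0.279, d' = 0.832
2: z(0.82) = 0.915, z(0.23) = -0.739, d' = 1.654
Δd' = d'_1 − d'_2 = 0.832 − 1.654 = -0.822
2 has the higher sensitivity.

Δd' = -0.82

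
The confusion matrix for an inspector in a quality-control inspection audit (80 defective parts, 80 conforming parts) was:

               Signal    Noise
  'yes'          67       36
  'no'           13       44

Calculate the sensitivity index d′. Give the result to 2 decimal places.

d′ = 1.11

H = 67/80 = 0.8375
FA = 36/80 = 0.4500
Φ⁻¹(H) = Φ⁻¹(0.8375) = 0.984
Φ⁻¹(FA) = Φ⁻¹(0.4500) = -0.126
d' = z(H) − z(FA) = 0.984 − (-0.126) = 1.110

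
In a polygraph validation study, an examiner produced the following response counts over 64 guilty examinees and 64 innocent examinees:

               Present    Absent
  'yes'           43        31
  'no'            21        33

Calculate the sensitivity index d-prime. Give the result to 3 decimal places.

d-prime = 0.484

H = 43/64 = 0.6719
FA = 31/64 = 0.4844
z(H) = 0.4452
z(FA) = -0.0391
d' = z(H) − z(FA) = 0.4452 − (-0.0391) = 0.4843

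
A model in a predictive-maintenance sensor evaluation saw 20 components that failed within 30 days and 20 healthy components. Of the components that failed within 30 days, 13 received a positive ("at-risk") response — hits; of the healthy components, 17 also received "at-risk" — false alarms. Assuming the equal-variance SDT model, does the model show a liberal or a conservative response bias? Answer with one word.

liberal

z(H) = 0.385, z(FA) = 1.036
c = −½·(z(H) + z(FA)) = -0.7105
c < 0 → liberal criterion (biased toward responding “yes”).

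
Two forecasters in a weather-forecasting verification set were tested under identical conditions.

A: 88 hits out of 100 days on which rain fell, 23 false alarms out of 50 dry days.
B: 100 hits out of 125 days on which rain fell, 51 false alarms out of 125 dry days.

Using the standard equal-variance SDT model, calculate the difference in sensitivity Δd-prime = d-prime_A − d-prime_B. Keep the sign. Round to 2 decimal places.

A: z(0.8800) = 1.175, z(0.4600) = -0.100, d' = 1.275
B: z(0.8000) = 0.842, z(0.4080) = -0.233, d' = 1.075
Δd' = d'_A − d'_B = 1.275 − 1.075 = 0.200
A has the higher sensitivity.

Δd-prime = 0.20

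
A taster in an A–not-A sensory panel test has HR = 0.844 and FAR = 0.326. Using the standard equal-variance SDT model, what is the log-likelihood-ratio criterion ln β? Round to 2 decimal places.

ln β = -0.41

Φ⁻¹(0.844) = 1.011, Φ⁻¹(0.326) = -0.451
ln β = −½·[z(H)² − z(FA)²] = −0.5 × (1.022 − 0.203) = -0.4095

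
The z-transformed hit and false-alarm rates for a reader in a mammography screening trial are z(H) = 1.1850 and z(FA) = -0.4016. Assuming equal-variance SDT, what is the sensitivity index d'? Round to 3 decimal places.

d' = 1.587

d' = z(H) − z(FA) = 1.1850 − (-0.4016) = 1.5866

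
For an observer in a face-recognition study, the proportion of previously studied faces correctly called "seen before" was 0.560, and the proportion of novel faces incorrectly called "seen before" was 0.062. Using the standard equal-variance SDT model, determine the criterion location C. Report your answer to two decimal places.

C = 0.69

Φ⁻¹(0.560) = 0.151, Φ⁻¹(0.062) = -1.538
c = −½·[z(H) + z(FA)] = −0.5 × (0.151 + (-1.538)) = 0.6935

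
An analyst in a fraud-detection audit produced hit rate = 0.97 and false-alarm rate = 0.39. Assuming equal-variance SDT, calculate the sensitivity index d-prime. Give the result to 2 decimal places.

z(H) = z(0.97) = 1.8808
z(FA) = z(0.39) = -0.2793
d' = z(H) − z(FA) = 1.8808 − (-0.2793) = 2.1601

d-prime = 2.16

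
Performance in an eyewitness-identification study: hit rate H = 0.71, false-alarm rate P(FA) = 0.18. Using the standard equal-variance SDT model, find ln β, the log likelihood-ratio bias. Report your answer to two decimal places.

ln β = 0.27

z(0.71) = 0.553, z(0.18) = -0.915
ln β = −½·[z(H)² − z(FA)²] = −0.5 × (0.306 − 0.837) = 0.2655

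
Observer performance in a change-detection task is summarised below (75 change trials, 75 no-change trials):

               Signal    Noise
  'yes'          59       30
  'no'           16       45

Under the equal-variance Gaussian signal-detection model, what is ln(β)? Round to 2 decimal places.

ln β = -0.28

H = 59/75 = 0.7867
FA = 30/75 = 0.4000
z(H) = z(0.7867) = 0.795
z(FA) = z(0.4000) = -0.253
ln β = −½·[z(H)² − z(FA)²] = −0.5 × (0.632 − 0.064) = -0.284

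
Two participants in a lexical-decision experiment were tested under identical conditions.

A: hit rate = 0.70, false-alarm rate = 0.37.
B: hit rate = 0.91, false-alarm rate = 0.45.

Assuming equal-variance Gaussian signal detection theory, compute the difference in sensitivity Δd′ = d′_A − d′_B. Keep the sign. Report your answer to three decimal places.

Δd′ = -0.610

A: z(0.70) = 0.5244, z(0.37) = -0.3319, d' = 0.8563
B: z(0.91) = 1.3408, z(0.45) = -0.1257, d' = 1.4665
Δd' = d'_A − d'_B = 0.8563 − 1.4665 = -0.6102
B has the higher sensitivity.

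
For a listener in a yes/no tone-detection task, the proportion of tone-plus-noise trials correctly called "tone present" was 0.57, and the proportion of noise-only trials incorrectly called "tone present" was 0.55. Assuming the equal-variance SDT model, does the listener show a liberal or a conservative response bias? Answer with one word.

z(H) = 0.176, z(FA) = 0.126
c = −½·(z(H) + z(FA)) = -0.151
c < 0 → liberal criterion (biased toward responding “yes”).

liberal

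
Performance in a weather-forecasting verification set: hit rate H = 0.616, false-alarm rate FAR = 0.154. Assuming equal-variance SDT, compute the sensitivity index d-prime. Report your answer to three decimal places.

d-prime = 1.314

z(H) = 0.2950
z(FA) = -1.0194
d' = z(H) − z(FA) = 0.2950 − (-1.0194) = 1.3144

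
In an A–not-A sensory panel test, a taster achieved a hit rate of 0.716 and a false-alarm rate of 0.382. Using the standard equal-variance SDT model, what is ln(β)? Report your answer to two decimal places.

ln β = -0.12

z(0.716) = 0.571, z(0.382) = -0.300
ln β = −½·[z(H)² − z(FA)²] = −0.5 × (0.326 − 0.090) = -0.118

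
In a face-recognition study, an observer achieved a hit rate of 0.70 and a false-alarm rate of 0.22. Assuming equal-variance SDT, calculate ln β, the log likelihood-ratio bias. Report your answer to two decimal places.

ln β = 0.16

z(0.70) = 0.524, z(0.22) = -0.772
ln β = −½·[z(H)² − z(FA)²] = −0.5 × (0.275 − 0.596) = 0.1605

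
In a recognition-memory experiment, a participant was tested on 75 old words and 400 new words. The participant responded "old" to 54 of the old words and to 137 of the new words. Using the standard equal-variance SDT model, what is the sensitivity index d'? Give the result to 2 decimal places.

d' = 0.99

H = 54/75 = 0.7200
FA = 137/400 = 0.3425
z(0.7200) = 0.583, z(0.3425) = -0.406
d' = z(H) − z(FA) = 0.583 − (-0.406) = 0.989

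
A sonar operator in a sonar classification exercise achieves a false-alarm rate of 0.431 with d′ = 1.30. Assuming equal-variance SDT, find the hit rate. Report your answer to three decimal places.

z(false-alarm rate) = z(0.431) = -0.1738
z(H) = z(FA) + d' = -0.1738 + 1.30 = 1.1262
hit rate = Φ(1.1262) = 0.8700

hit rate = 0.870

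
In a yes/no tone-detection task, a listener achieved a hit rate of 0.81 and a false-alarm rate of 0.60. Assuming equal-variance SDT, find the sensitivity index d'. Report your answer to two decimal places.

d' = 0.62

z(H) = 0.8779
z(FA) = 0.2533
d' = z(H) − z(FA) = 0.8779 − 0.2533 = 0.6246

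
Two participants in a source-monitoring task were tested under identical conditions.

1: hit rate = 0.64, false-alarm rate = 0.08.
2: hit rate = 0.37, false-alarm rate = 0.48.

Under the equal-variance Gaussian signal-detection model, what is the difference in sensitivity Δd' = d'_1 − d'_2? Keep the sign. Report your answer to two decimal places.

Δd' = 2.05

1: z(0.64) = 0.358, z(0.08) = -1.405, d' = 1.763
2: z(0.37) = -0.332, z(0.48) = -0.050, d' = -0.282
Δd' = d'_1 − d'_2 = 1.763 − (-0.282) = 2.045
1 has the higher sensitivity.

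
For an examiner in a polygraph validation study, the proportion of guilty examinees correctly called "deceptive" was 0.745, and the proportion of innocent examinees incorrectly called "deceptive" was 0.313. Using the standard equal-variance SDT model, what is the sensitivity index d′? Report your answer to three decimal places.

d′ = 1.146

z(H) = 0.6588
z(FA) = -0.4874
d' = z(H) − z(FA) = 0.6588 − (-0.4874) = 1.1462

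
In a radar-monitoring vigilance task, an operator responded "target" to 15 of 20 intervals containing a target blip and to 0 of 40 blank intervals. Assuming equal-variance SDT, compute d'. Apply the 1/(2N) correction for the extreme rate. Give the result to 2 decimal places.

d' = 2.92

The false-alarm rate is 0/40 = 0, so apply the 1/(2N) correction: FA → 1/(2·40) = 0.01250.
z(H) = z(0.75000) = 0.674
z(FA) = z(0.01250) = -2.241
d' = 0.674 − (-2.241) = 2.915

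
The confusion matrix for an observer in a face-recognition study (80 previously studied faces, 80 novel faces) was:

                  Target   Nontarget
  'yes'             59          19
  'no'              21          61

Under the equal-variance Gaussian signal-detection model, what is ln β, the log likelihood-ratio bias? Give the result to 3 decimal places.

ln β = 0.053

H = 59/80 = 0.7375
FA = 19/80 = 0.2375
z(H) = z(0.7375) = 0.6357
z(FA) = z(0.2375) = -0.7144
ln β = −½·[z(H)² − z(FA)²] = −0.5 × (0.4041 − 0.5104) = 0.05315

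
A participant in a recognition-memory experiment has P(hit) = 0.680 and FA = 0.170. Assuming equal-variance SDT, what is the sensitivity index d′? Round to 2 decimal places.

d′ = 1.42

Φ⁻¹(H) = 0.4677
Φ⁻¹(FA) = -0.9542
d' = z(H) − z(FA) = 0.4677 − (-0.9542) = 1.4219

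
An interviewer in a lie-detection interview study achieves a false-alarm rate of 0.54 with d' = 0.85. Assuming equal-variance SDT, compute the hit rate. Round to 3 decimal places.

z(false-alarm rate) = z(0.54) = 0.1004
z(H) = z(FA) + d' = 0.1004 + 0.85 = 0.9504
hit rate = Φ(0.9504) = 0.8290

hit rate = 0.829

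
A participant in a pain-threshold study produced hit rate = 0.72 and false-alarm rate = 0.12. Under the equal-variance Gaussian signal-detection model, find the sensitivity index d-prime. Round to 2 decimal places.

d-prime = 1.76

Φ⁻¹(0.72) = 0.583, Φ⁻¹(0.12) = -1.175
d' = z(H) − z(FA) = 0.583 − (-1.175) = 1.758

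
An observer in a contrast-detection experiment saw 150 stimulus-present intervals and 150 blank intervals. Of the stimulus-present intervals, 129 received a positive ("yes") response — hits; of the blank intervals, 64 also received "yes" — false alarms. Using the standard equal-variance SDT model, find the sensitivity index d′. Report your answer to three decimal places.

d′ = 1.265

H = 129/150 = 0.8600
FA = 64/150 = 0.4267
z(H) = 1.0803
z(FA) = -0.1848
d' = z(H) − z(FA) = 1.0803 − (-0.1848) = 1.2651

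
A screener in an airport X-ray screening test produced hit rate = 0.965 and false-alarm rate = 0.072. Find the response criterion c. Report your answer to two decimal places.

c = -0.18

z(H) = z(0.965) = 1.8119
z(FA) = z(0.072) = -1.4611
c = −½·[z(H) + z(FA)] = −0.5 × (1.8119 + (-1.4611)) = -0.1754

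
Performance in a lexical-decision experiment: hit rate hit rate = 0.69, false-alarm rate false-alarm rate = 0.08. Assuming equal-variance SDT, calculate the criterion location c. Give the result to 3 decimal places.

Φ⁻¹(0.69) = 0.4959, Φ⁻¹(0.08) = -1.4051
c = −½·[z(H) + z(FA)] = −0.5 × (0.4959 + (-1.4051)) = 0.4546

c = 0.455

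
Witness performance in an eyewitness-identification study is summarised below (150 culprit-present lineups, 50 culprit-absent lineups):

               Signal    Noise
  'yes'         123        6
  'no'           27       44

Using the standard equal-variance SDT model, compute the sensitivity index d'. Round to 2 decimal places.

d' = 2.09

H = 123/150 = 0.8200
FA = 6/50 = 0.1200
z(H) = 0.915
z(FA) = -1.175
d' = z(H) − z(FA) = 0.915 − (-1.175) = 2.090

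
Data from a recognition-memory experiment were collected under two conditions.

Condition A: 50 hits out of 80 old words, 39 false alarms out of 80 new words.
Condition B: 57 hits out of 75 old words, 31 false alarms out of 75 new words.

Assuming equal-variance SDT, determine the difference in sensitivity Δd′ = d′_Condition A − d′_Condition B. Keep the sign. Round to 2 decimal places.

Condition A: z(0.6250) = 0.319, z(0.4875) = -0.031, d' = 0.350
Condition B: z(0.7600) = 0.706, z(0.4133) = -0.219, d' = 0.925
Δd' = d'_Condition A − d'_Condition B = 0.350 − 0.925 = -0.575
Condition B has the higher sensitivity.

Δd′ = -0.58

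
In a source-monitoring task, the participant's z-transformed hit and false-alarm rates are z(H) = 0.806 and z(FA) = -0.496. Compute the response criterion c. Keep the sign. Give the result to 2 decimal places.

c = −½·[z(H) + z(FA)] = −½·(0.806 + (-0.496)) = -0.155
c < 0: the participant has a liberal response bias.

c = -0.16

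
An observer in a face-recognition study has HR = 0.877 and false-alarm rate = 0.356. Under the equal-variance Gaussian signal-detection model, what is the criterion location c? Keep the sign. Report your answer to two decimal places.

c = -0.40

z(H) = 1.1601
z(FA) = -0.3692
c = −½·[z(H) + z(FA)] = −0.5 × (1.1601 + (-0.3692)) = -0.39545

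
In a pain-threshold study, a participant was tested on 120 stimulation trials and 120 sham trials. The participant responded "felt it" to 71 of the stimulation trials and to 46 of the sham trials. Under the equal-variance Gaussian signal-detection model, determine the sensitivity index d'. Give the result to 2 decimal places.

d' = 0.53

H = 71/120 = 0.5917
FA = 46/120 = 0.3833
z(H) = z(0.5917) = 0.232
z(FA) = z(0.3833) = -0.297
d' = z(H) − z(FA) = 0.232 − (-0.297) = 0.529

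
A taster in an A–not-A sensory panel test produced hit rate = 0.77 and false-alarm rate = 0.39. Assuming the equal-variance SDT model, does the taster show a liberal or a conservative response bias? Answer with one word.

liberal

z(H) = 0.739, z(FA) = -0.279
c = −½·(z(H) + z(FA)) = -0.230
c < 0 → liberal criterion (biased toward responding “yes”).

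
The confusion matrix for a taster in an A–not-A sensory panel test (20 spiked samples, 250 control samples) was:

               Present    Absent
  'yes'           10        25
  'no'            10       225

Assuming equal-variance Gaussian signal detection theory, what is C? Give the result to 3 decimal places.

C = 0.641

H = 10/20 = 0.5000
FA = 25/250 = 0.1000
z(H) = z(0.5000) = 0.0000
z(FA) = z(0.1000) = -1.2816
c = −½·[z(H) + z(FA)] = −0.5 × (0.0000 + (-1.2816)) = 0.6408
c > 0: the taster has a conservative response bias.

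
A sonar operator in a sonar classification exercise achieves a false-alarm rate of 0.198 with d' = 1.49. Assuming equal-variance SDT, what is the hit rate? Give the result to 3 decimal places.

z(false-alarm rate) = z(0.198) = -0.8488
z(H) = z(FA) + d' = -0.8488 + 1.49 = 0.6412
hit rate = Φ(0.6412) = 0.7393

hit rate = 0.739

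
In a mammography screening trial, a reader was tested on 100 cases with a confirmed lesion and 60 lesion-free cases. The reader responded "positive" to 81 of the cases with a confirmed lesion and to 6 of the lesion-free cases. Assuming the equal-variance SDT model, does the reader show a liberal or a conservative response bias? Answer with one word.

z(H) = 0.878, z(FA) = -1.282
c = −½·(z(H) + z(FA)) = 0.202
c > 0 → conservative criterion (biased toward responding “no”).

conservative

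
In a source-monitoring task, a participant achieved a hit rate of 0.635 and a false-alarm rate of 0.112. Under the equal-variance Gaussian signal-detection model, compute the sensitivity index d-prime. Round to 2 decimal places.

Φ⁻¹(H) = Φ⁻¹(0.635) = 0.3451
Φ⁻¹(FA) = Φ⁻¹(0.112) = -1.2160
d' = z(H) − z(FA) = 0.3451 − (-1.2160) = 1.5611

d-prime = 1.56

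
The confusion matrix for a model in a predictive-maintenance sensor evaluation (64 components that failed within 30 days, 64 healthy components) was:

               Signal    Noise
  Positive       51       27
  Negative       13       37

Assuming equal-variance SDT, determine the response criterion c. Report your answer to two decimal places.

H = 51/64 = 0.7969
FA = 27/64 = 0.4219
Φ⁻¹(0.7969) = 0.8306, Φ⁻¹(0.4219) = -0.1970
c = −½·[z(H) + z(FA)] = −0.5 × (0.8306 + (-0.1970)) = -0.3168
c < 0: the model has a liberal response bias.

c = -0.32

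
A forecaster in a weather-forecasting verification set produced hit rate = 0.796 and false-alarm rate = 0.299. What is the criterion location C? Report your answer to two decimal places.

C = -0.15

z(H) = 0.8274
z(FA) = -0.5273
c = −½·[z(H) + z(FA)] = −0.5 × (0.8274 + (-0.5273)) = -0.15005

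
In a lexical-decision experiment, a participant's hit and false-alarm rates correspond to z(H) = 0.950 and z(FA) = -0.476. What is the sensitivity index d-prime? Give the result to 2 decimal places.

d' = z(H) − z(FA) = 0.950 − (-0.476) = 1.426

d-prime = 1.43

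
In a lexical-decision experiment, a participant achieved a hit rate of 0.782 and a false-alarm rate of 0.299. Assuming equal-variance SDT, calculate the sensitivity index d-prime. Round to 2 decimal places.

Φ⁻¹(H) = Φ⁻¹(0.782) = 0.7790
Φ⁻¹(FA) = Φ⁻¹(0.299) = -0.5273
d' = z(H) − z(FA) = 0.7790 − (-0.5273) = 1.3063

d-prime = 1.31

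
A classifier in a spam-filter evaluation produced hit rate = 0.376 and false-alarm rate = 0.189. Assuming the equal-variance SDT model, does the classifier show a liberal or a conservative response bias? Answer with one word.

conservative

z(H) = -0.316, z(FA) = -0.882
c = −½·(z(H) + z(FA)) = 0.599
c > 0 → conservative criterion (biased toward responding “no”).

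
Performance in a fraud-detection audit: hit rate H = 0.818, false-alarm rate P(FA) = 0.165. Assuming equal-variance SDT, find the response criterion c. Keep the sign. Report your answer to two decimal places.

Φ⁻¹(H) = 0.9078
Φ⁻¹(FA) = -0.9741
c = −½·[z(H) + z(FA)] = −0.5 × (0.9078 + (-0.9741)) = 0.03315

c = 0.03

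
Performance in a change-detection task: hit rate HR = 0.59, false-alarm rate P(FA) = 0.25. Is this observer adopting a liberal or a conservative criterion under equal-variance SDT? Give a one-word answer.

z(H) = 0.228, z(FA) = -0.674
c = −½·(z(H) + z(FA)) = 0.223
c > 0 → conservative criterion (biased toward responding “no”).

conservative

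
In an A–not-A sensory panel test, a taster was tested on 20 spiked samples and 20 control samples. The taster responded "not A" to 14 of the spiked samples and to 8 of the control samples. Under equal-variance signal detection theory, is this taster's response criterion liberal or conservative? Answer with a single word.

liberal

z(H) = 0.524, z(FA) = -0.253
c = −½·(z(H) + z(FA)) = -0.1355
c < 0 → liberal criterion (biased toward responding “yes”).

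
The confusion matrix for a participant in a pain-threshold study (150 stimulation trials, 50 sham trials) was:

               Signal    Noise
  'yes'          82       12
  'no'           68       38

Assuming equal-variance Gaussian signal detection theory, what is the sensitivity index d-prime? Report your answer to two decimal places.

H = 82/150 = 0.5467
FA = 12/50 = 0.2400
z(H) = z(0.5467) = 0.117
z(FA) = z(0.2400) = -0.706
d' = z(H) − z(FA) = 0.117 − (-0.706) = 0.823

d-prime = 0.82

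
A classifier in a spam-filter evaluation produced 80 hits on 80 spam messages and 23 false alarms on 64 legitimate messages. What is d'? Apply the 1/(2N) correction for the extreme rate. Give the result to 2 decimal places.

The hit rate is 80/80 = 1, so apply the 1/(2N) correction: H → 1 − 1/(2·80) = 0.99375.
z(H) = z(0.99375) = 2.498
z(FA) = z(0.35938) = -0.360
d' = 2.498 − (-0.360) = 2.858

d' = 2.86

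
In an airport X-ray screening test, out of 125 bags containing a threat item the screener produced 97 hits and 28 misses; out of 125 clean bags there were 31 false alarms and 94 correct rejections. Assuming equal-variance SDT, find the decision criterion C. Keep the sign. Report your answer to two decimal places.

C = -0.04

H = 97/125 = 0.7760
FA = 31/125 = 0.2480
z(H) = z(0.7760) = 0.759
z(FA) = z(0.2480) = -0.681
c = −½·[z(H) + z(FA)] = −0.5 × (0.759 + (-0.681)) = -0.039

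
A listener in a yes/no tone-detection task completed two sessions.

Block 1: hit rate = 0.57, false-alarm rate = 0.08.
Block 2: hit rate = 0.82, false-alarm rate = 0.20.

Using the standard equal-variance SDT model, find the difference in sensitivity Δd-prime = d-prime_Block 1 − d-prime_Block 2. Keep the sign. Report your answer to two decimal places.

Block 1: z(0.57) = 0.176, z(0.08) = -1.405, d' = 1.581
Block 2: z(0.82) = 0.915, z(0.20) = -0.842, d' = 1.757
Δd' = d'_Block 1 − d'_Block 2 = 1.581 − 1.757 = -0.176
Block 2 has the higher sensitivity.

Δd-prime = -0.18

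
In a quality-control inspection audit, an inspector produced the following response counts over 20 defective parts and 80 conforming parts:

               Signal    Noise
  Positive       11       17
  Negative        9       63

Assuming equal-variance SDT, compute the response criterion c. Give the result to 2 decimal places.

c = 0.34

H = 11/20 = 0.5500
FA = 17/80 = 0.2125
z(H) = z(0.5500) = 0.126
z(FA) = z(0.2125) = -0.798
c = −½·[z(H) + z(FA)] = −0.5 × (0.126 + (-0.798)) = 0.336
c > 0: the inspector has a conservative response bias.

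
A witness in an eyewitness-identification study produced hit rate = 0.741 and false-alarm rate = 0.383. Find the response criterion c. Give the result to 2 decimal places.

c = -0.17

z(0.741) = 0.646, z(0.383) = -0.298
c = −½·[z(H) + z(FA)] = −0.5 × (0.646 + (-0.298)) = -0.174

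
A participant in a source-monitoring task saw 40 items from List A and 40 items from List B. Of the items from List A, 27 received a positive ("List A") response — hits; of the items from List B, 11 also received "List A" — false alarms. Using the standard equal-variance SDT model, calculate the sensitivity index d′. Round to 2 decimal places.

d′ = 1.05

H = 27/40 = 0.6750
FA = 11/40 = 0.2750
Φ⁻¹(H) = Φ⁻¹(0.6750) = 0.4538
Φ⁻¹(FA) = Φ⁻¹(0.2750) = -0.5978
d' = z(H) − z(FA) = 0.4538 − (-0.5978) = 1.0516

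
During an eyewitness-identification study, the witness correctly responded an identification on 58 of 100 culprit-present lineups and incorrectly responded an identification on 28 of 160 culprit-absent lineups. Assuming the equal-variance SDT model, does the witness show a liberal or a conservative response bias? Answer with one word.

conservative

z(H) = 0.202, z(FA) = -0.935
c = −½·(z(H) + z(FA)) = 0.3665
c > 0 → conservative criterion (biased toward responding “no”).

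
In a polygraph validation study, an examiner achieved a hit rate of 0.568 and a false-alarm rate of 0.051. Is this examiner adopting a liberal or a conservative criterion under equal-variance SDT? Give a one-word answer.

z(H) = 0.171, z(FA) = -1.635
c = −½·(z(H) + z(FA)) = 0.732
c > 0 → conservative criterion (biased toward responding “no”).

conservative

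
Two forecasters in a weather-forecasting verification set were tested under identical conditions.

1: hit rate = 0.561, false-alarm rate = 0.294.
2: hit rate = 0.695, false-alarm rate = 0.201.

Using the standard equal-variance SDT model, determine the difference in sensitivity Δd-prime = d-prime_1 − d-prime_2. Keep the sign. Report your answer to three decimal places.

1: z(0.561) = 0.1535, z(0.294) = -0.5417, d' = 0.6952
2: z(0.695) = 0.5101, z(0.201) = -0.8381, d' = 1.3482
Δd' = d'_1 − d'_2 = 0.6952 − 1.3482 = -0.6530
2 has the higher sensitivity.

Δd-prime = -0.653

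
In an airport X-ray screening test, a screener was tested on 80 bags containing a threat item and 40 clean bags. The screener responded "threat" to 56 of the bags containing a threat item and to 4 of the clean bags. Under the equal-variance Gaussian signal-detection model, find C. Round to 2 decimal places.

H = 56/80 = 0.7000
FA = 4/40 = 0.1000
Φ⁻¹(H) = Φ⁻¹(0.7000) = 0.5244
Φ⁻¹(FA) = Φ⁻¹(0.1000) = -1.2816
c = −½·[z(H) + z(FA)] = −0.5 × (0.5244 + (-1.2816)) = 0.3786
c > 0: the screener has a conservative response bias.

C = 0.38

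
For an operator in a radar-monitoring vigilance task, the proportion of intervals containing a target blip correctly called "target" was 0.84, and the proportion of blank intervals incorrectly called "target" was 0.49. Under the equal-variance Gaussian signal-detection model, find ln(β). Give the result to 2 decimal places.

ln β = -0.49

Φ⁻¹(H) = Φ⁻¹(0.84) = 0.994
Φ⁻¹(FA) = Φ⁻¹(0.49) = -0.025
ln β = −½·[z(H)² − z(FA)²] = −0.5 × (0.988 − 0.001) = -0.4935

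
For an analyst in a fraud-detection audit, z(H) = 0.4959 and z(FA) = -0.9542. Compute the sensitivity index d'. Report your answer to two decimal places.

d' = z(H) − z(FA) = 0.4959 − (-0.9542) = 1.4501

d' = 1.45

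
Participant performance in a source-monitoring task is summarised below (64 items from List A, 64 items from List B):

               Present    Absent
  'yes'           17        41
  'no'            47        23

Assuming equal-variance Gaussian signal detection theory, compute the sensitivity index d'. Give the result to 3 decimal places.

d' = -0.986

H = 17/64 = 0.2656
FA = 41/64 = 0.6406
z(0.2656) = -0.6262, z(0.6406) = 0.3601
d' = z(H) − z(FA) = -0.6262 − 0.3601 = -0.9863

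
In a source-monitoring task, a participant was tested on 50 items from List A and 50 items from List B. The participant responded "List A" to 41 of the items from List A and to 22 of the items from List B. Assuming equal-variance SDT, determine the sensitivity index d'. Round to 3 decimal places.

H = 41/50 = 0.8200
FA = 22/50 = 0.4400
Φ⁻¹(H) = 0.9154
Φ⁻¹(FA) = -0.1510
d' = z(H) − z(FA) = 0.9154 − (-0.1510) = 1.0664

d' = 1.066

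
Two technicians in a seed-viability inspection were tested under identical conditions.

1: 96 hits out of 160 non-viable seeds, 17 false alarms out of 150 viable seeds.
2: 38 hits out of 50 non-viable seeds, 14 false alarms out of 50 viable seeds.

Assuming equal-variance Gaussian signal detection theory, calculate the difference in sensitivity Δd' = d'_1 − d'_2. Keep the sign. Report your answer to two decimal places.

1: z(0.6000) = 0.253, z(0.1133) = -1.209, d' = 1.462
2: z(0.7600) = 0.706, z(0.2800) = -0.583, d' = 1.289
Δd' = d'_1 − d'_2 = 1.462 − 1.289 = 0.173
1 has the higher sensitivity.

Δd' = 0.17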